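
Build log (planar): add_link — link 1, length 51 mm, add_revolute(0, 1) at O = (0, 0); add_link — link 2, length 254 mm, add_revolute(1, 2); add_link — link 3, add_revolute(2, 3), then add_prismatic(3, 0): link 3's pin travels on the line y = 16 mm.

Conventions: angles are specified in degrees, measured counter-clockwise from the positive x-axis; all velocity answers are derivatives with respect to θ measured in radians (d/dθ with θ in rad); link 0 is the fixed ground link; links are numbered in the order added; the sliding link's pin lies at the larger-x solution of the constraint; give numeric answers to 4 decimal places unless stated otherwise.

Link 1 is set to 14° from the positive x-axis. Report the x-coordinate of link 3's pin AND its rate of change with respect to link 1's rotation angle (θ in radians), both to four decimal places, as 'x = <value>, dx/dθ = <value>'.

geometry: r = 51 mm, L = 254 mm, e = 16 mm
crank pin P = (r cos θ, r sin θ) = (49.485082, 12.338017)
h = r sin θ − e = 12.338017 − 16 = -3.661983
x = r cos θ + √(L² − h²) = 49.485082 + 253.973601 = 303.458683
dx/dθ = −r sin θ − h·r cos θ/√(L² − h²) (θ in radians; h = -3.661983) = -11.624503

x = 303.4587, dx/dθ = -11.6245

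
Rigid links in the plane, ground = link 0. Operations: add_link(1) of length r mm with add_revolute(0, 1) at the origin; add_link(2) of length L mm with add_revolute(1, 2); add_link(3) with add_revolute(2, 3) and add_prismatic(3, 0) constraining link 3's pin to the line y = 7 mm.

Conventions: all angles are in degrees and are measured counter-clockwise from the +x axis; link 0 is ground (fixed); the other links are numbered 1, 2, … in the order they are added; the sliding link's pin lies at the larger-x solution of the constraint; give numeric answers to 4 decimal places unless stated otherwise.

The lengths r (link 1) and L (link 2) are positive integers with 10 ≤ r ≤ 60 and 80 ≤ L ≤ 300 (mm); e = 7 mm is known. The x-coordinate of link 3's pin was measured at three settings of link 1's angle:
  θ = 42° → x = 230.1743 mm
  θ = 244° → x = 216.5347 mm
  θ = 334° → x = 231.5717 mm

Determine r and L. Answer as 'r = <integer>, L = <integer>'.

constraint per measurement: (x − r cos θ)² + (r sin θ − e)² = L²
subtracting the θ₁ and θ₂ equations cancels the r² and L² terms:
r = (x₁² − x₂²) / (2[(x₁cos θ₁ + e sin θ₁) − (x₂cos θ₂ + e sin θ₂)]) = 11.0000 → r = 11
L² = (x₁ − r cos θ₁)² + (r sin θ₁ − e)² = 49283.9998 → L = 222.0000 → L = 222
check at θ₃=334°: x = 231.5717 (printed 231.5717) ✓

r = 11, L = 222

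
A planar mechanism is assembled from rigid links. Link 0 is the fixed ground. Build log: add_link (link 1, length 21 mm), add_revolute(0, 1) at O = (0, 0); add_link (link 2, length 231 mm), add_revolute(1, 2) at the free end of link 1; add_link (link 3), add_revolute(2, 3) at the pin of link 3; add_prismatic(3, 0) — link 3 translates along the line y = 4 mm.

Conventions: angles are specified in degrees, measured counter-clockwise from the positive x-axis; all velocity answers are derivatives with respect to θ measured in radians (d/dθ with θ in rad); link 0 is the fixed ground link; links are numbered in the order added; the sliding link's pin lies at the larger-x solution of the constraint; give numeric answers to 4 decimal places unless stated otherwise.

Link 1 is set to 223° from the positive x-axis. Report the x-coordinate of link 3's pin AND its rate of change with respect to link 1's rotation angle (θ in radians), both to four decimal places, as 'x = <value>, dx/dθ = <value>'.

geometry: r = 21 mm, L = 231 mm, e = 4 mm
crank pin P = (r cos θ, r sin θ) = (-15.358428, -14.321966)
h = r sin θ − e = -14.321966 − 4 = -18.321966
x = r cos θ + √(L² − h²) = -15.358428 + 230.272242 = 214.913815
dx/dθ = −r sin θ − h·r cos θ/√(L² − h²) (θ in radians; h = -18.321966) = 13.099949

x = 214.9138, dx/dθ = 13.0999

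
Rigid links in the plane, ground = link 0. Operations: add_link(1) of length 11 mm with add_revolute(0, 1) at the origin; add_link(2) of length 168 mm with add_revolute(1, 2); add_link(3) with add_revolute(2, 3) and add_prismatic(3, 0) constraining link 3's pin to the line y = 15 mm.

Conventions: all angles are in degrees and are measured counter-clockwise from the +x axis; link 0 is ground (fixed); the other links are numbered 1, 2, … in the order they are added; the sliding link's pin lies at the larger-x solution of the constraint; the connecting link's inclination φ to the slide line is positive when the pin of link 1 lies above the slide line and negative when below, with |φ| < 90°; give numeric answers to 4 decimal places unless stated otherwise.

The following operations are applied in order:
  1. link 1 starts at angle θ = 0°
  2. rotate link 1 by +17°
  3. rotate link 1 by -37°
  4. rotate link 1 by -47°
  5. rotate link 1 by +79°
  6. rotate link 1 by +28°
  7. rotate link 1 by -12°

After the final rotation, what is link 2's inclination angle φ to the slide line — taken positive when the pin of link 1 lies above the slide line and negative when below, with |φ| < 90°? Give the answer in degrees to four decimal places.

geometry: r = 11 mm, L = 168 mm, e = 15 mm; θ starts at 0°
rotate link 1 by +17°: θ ← 0° +17° = 17°
rotate link 1 by -37°: θ ← 17° -37° = -20°
rotate link 1 by -47°: θ ← -20° -47° = -67°
rotate link 1 by +79°: θ ← -67° +79° = 12°
rotate link 1 by +28°: θ ← 12° +28° = 40°
rotate link 1 by -12°: θ ← 40° -12° = 28°
h = r sin θ − e = 5.164187 − 15 = -9.835813
sin φ = h / L = -9.835813 / 168 = -0.05854650
φ = arcsin(-0.05854650) = -3.356387°

-3.3564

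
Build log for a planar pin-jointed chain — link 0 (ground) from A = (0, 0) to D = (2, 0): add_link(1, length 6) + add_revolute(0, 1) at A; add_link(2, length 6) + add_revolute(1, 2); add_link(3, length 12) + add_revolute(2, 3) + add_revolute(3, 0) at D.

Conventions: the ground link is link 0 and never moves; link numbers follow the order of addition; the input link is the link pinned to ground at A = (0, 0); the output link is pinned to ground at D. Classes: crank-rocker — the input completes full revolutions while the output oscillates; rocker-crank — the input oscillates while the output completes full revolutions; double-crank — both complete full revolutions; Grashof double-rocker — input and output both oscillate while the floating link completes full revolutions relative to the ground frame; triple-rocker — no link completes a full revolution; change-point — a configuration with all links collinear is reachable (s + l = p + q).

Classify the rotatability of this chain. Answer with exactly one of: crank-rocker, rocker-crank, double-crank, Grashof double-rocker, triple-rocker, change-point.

lengths: ground=2, input=6, coupler=6, output=12
sorted: s=2 (shortest), l=12 (longest), p+q=12
s + l = 14 vs p + q = 12
s + l > p + q → non-Grashof → no link fully rotates → triple-rocker

triple-rocker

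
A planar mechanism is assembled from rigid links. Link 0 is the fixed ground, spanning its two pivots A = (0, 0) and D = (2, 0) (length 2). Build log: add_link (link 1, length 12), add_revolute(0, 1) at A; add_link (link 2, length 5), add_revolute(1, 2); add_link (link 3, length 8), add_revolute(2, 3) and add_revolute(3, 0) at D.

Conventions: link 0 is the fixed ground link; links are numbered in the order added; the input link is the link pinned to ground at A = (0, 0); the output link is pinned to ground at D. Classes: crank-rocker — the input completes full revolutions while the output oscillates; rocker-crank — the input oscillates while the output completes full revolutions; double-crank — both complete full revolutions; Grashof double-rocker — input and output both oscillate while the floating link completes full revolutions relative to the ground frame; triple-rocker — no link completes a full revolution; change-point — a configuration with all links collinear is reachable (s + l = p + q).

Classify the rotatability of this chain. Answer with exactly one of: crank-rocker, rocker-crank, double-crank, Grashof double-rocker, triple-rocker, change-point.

lengths: ground=2, input=12, coupler=5, output=8
sorted: s=2 (shortest), l=12 (longest), p+q=13
s + l = 14 vs p + q = 13
s + l > p + q → non-Grashof → no link fully rotates → triple-rocker

triple-rocker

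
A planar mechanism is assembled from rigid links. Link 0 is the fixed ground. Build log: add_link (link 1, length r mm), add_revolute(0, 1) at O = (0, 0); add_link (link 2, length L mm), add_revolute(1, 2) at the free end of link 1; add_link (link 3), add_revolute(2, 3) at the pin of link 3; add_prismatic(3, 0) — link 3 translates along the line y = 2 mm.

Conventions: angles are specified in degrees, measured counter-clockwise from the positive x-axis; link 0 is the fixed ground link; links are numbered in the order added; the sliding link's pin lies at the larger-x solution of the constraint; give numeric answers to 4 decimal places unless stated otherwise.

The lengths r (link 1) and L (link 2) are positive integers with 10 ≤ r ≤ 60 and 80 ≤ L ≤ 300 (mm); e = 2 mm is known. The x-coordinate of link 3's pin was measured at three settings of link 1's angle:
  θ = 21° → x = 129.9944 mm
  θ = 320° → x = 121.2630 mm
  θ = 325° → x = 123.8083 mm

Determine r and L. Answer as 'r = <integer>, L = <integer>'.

constraint per measurement: (x − r cos θ)² + (r sin θ − e)² = L²
subtracting the θ₁ and θ₂ equations cancels the r² and L² terms:
r = (x₁² − x₂²) / (2[(x₁cos θ₁ + e sin θ₁) − (x₂cos θ₂ + e sin θ₂)]) = 36.0002 → r = 36
L² = (x₁ − r cos θ₁)² + (r sin θ₁ − e)² = 9409.0027 → L = 97.0000 → L = 97
check at θ₃=325°: x = 123.8083 (printed 123.8083) ✓

r = 36, L = 97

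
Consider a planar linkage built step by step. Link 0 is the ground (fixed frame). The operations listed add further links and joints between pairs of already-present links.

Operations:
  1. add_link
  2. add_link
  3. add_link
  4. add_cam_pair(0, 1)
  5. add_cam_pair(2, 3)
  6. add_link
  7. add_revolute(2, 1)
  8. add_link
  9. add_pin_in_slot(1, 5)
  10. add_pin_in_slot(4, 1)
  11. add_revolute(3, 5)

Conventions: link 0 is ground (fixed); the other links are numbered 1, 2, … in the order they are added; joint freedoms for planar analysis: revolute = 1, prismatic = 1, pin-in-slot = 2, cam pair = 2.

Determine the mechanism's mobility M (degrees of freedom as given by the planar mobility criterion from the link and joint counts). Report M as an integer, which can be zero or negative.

ground; <1,0,0>
#1 <2,0,0>
#2 <3,0,0>
#3 <4,0,0>
C:0↔1 J2 <4,0,1>
C:2↔3 J2 <4,0,2>
#4 <5,0,2>
R:2↔1 J1 <5,1,2>
#5 <6,1,2>
PS:1↔5 J2 <6,1,3>
PS:4↔1 J2 <6,1,4>
R:3↔5 J1 <6,2,4>
3×5 − 2×2 − 1×4 = 7

M = 7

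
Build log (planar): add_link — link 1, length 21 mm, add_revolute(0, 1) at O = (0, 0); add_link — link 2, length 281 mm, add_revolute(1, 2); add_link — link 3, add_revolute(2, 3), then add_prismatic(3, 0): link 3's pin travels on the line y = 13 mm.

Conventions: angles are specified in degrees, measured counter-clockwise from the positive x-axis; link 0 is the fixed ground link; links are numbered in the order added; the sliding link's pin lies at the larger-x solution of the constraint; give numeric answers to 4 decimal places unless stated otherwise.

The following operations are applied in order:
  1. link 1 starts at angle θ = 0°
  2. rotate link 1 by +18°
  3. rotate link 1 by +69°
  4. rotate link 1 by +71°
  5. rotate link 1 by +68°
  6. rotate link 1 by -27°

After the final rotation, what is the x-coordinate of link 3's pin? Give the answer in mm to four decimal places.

geometry: r = 21 mm, L = 281 mm, e = 13 mm; θ starts at 0°
rotate link 1 by +18°: θ ← 0° +18° = 18°
rotate link 1 by +69°: θ ← 18° +69° = 87°
rotate link 1 by +71°: θ ← 87° +71° = 158°
rotate link 1 by +68°: θ ← 158° +68° = 226°
rotate link 1 by -27°: θ ← 226° -27° = 199°
crank pin P = (r cos θ, r sin θ) = (-19.855890, -6.836931)
h = r sin θ − e = -6.836931 − 13 = -19.836931
x = r cos θ + √(L² − h²) = -19.855890 + 280.298941 = 260.443051

260.4431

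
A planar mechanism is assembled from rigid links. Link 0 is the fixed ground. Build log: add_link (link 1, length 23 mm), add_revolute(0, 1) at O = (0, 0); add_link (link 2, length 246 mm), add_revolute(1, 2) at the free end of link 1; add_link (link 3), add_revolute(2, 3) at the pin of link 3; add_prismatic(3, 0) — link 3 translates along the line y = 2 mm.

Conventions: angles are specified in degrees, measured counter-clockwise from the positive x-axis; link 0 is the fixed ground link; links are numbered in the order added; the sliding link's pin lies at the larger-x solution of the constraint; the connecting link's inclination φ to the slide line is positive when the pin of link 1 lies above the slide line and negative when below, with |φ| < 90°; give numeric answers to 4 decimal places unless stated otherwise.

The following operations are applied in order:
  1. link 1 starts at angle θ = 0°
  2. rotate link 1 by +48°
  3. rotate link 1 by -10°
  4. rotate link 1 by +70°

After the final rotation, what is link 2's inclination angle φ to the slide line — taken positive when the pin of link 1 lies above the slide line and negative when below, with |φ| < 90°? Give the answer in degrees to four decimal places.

geometry: r = 23 mm, L = 246 mm, e = 2 mm; θ starts at 0°
rotate link 1 by +48°: θ ← 0° +48° = 48°
rotate link 1 by -10°: θ ← 48° -10° = 38°
rotate link 1 by +70°: θ ← 38° +70° = 108°
h = r sin θ − e = 21.874300 − 2 = 19.874300
sin φ = h / L = 19.874300 / 246 = 0.08078984
φ = arcsin(0.08078984) = 4.633967°

4.6340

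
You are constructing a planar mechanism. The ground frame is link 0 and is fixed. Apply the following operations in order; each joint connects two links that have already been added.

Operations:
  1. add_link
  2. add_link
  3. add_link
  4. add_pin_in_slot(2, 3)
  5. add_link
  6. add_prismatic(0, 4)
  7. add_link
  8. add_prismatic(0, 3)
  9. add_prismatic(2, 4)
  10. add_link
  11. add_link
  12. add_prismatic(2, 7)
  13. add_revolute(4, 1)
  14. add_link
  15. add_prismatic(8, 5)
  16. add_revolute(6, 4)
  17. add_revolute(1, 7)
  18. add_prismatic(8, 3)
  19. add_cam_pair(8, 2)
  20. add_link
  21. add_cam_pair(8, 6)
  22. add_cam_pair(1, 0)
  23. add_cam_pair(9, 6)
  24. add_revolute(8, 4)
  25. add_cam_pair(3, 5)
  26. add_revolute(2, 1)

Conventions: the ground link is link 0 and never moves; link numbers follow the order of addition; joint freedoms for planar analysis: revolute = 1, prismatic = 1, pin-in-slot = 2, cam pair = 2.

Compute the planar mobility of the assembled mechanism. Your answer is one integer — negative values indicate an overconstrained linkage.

(L,J1,J2)=(1,0,0); link0 fixed
link1: (2,0,0)
link2: (3,0,0)
link3: (4,0,0)
PS 2-3 [J2]: (4,0,1)
link4: (5,0,1)
P 0-4 [J1]: (5,1,1)
link5: (6,1,1)
P 0-3 [J1]: (6,2,1)
P 2-4 [J1]: (6,3,1)
link6: (7,3,1)
link7: (8,3,1)
P 2-7 [J1]: (8,4,1)
R 4-1 [J1]: (8,5,1)
link8: (9,5,1)
P 8-5 [J1]: (9,6,1)
R 6-4 [J1]: (9,7,1)
R 1-7 [J1]: (9,8,1)
P 8-3 [J1]: (9,9,1)
C 8-2 [J2]: (9,9,2)
link9: (10,9,2)
C 8-6 [J2]: (10,9,3)
C 1-0 [J2]: (10,9,4)
C 9-6 [J2]: (10,9,5)
R 8-4 [J1]: (10,10,5)
C 3-5 [J2]: (10,10,6)
R 2-1 [J1]: (10,11,6)
Grübler: 3·9 − 2·11 − 6 = -1

M = -1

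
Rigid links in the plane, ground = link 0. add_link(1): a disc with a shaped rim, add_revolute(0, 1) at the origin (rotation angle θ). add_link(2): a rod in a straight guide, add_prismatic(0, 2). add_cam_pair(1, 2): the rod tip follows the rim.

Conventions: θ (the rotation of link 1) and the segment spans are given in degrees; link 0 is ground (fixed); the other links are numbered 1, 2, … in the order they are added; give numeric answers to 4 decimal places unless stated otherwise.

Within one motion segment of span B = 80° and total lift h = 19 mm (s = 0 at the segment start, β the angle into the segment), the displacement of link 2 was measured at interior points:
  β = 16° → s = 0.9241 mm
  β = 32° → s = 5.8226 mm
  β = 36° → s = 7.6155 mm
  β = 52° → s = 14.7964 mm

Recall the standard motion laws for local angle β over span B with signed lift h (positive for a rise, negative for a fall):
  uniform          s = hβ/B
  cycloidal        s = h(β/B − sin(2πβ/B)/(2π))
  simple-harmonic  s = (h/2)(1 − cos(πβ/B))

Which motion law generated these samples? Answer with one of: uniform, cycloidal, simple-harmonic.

candidates at β/B = r: uniform s = h·r (linear in β); cycloidal s = h·(r − sin(2πr)/(2π)); simple-harmonic s = (h/2)(1 − cos(πr))
β=16°: printed 0.9241 | uniform 3.8000, cycloidal 0.9241, simple-harmonic 1.8143
β=32°: printed 5.8226 | uniform 7.6000, cycloidal 5.8226, simple-harmonic 6.5643
β=36°: printed 7.6155 | uniform 8.5500, cycloidal 7.6155, simple-harmonic 8.0139
β=52°: printed 14.7964 | uniform 12.3500, cycloidal 14.7964, simple-harmonic 13.8129
only one law matches every sample → cycloidal

cycloidal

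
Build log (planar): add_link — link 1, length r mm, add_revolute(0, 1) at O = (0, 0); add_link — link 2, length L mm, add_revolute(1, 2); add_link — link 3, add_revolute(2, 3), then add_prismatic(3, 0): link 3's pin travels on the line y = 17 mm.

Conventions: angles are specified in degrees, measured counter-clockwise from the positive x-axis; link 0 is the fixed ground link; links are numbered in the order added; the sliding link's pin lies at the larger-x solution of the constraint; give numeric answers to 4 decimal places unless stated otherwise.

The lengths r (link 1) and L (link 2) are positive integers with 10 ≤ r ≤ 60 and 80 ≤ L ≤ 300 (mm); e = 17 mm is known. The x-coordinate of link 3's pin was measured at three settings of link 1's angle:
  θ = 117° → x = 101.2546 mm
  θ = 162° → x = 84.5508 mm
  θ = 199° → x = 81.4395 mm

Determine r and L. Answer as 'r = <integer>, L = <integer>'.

constraint per measurement: (x − r cos θ)² + (r sin θ − e)² = L²
subtracting the θ₁ and θ₂ equations cancels the r² and L² terms:
r = (x₁² − x₂²) / (2[(x₁cos θ₁ + e sin θ₁) − (x₂cos θ₂ + e sin θ₂)]) = 35.0001 → r = 35
L² = (x₁ − r cos θ₁)² + (r sin θ₁ − e)² = 13924.0001 → L = 118.0000 → L = 118
check at θ₃=199°: x = 81.4395 (printed 81.4395) ✓

r = 35, L = 118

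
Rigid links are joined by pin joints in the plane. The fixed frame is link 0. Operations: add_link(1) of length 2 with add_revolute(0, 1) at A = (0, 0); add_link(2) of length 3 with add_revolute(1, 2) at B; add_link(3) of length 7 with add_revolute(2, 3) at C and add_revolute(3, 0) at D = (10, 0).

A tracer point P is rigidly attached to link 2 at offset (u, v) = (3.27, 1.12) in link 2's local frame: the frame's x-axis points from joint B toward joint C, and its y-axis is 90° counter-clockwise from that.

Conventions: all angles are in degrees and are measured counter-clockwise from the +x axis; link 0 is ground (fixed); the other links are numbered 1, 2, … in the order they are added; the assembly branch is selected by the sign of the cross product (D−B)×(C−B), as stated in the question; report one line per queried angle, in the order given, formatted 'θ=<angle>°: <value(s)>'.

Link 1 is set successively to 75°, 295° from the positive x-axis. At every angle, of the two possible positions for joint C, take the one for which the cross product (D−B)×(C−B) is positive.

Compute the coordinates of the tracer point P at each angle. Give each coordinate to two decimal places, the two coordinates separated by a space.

A=(0,0), D=(10.00,0)
θ=75°: B = A + 2.00·(cos75°, sin75°) = (0.5176, 1.9319)
θ=75°: |BD| = 9.6772
θ=75°: circle(B,3.00) ∩ circle(D,7.00): a=2.7719, h=1.1475
θ=75°:   candidates: C₊=(3.4628,2.5029) cross=11.105; C₋=(3.0046,0.2541) cross=-11.105
θ=75°:   branch + wants cross > 0 → take C=(3.4628,2.5029) (cross=11.105)
θ=75°: ex = (C−B)/|BC| = (0.9817,0.1904); ey = (-0.1904,0.9817)
θ=75°: P = B + 3.27·ex + 1.12·ey = (3.5146,3.6539)
θ=295°: B = A + 2.00·(cos295°, sin295°) = (0.8452, -1.8126)
θ=295°: |BD| = 9.3325
θ=295°: circle(B,3.00) ∩ circle(D,7.00): a=2.5232, h=1.6228
θ=295°:   candidates: C₊=(3.0052,0.2694) cross=15.145; C₋=(3.6356,-2.9145) cross=-15.145
θ=295°:   branch + wants cross > 0 → take C=(3.0052,0.2694) (cross=15.145)
θ=295°: ex = (C−B)/|BC| = (0.7200,0.6940); ey = (-0.6940,0.7200)
θ=295°: P = B + 3.27·ex + 1.12·ey = (2.4223,1.2631)

θ=75°: 3.51 3.65
θ=295°: 2.42 1.26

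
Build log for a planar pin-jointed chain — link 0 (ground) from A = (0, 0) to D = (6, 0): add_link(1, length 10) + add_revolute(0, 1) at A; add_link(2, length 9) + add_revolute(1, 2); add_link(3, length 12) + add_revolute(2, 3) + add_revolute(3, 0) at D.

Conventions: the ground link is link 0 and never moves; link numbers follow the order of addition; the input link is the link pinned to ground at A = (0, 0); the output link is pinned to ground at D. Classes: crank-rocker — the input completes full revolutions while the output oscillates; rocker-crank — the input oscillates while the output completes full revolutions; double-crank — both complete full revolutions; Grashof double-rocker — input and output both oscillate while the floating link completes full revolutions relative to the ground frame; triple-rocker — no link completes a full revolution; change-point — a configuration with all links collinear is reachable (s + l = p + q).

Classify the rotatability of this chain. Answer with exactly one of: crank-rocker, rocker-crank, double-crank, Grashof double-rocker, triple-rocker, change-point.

lengths: ground=6, input=10, coupler=9, output=12
sorted: s=6 (shortest), l=12 (longest), p+q=19
s + l = 18 vs p + q = 19
s + l < p + q (Grashof) with shortest = ground link → double-crank

double-crank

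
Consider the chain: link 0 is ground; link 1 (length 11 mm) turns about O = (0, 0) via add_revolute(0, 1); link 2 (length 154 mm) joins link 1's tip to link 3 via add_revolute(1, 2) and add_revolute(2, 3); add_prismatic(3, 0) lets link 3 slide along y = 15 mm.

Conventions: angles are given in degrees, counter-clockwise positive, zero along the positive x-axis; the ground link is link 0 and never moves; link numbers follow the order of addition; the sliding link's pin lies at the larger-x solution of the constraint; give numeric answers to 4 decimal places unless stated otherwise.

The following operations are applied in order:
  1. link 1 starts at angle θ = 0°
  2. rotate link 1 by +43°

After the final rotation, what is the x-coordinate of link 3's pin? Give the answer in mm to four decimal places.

geometry: r = 11 mm, L = 154 mm, e = 15 mm; θ starts at 0°
rotate link 1 by +43°: θ ← 0° +43° = 43°
crank pin P = (r cos θ, r sin θ) = (8.044891, 7.501982)
h = r sin θ − e = 7.501982 − 15 = -7.498018
x = r cos θ + √(L² − h²) = 8.044891 + 153.817358 = 161.862249

161.8622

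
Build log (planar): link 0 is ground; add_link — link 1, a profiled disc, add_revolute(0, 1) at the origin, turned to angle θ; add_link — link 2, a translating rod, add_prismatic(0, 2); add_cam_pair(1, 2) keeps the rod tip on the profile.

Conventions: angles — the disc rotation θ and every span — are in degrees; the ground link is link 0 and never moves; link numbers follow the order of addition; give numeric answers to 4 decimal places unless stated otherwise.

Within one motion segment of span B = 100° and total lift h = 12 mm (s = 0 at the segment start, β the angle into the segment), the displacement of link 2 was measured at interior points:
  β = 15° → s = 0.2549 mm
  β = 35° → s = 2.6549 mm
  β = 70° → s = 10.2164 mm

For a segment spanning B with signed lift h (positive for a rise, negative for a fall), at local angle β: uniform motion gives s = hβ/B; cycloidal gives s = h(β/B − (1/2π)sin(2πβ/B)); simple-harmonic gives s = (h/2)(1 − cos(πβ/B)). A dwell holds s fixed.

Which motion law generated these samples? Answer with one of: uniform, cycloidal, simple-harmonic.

candidates at β/B = r: uniform s = h·r (linear in β); cycloidal s = h·(r − sin(2πr)/(2π)); simple-harmonic s = (h/2)(1 − cos(πr))
β=15°: printed 0.2549 | uniform 1.8000, cycloidal 0.2549, simple-harmonic 0.6540
β=35°: printed 2.6549 | uniform 4.2000, cycloidal 2.6549, simple-harmonic 3.2761
β=70°: printed 10.2164 | uniform 8.4000, cycloidal 10.2164, simple-harmonic 9.5267
only one law matches every sample → cycloidal

cycloidal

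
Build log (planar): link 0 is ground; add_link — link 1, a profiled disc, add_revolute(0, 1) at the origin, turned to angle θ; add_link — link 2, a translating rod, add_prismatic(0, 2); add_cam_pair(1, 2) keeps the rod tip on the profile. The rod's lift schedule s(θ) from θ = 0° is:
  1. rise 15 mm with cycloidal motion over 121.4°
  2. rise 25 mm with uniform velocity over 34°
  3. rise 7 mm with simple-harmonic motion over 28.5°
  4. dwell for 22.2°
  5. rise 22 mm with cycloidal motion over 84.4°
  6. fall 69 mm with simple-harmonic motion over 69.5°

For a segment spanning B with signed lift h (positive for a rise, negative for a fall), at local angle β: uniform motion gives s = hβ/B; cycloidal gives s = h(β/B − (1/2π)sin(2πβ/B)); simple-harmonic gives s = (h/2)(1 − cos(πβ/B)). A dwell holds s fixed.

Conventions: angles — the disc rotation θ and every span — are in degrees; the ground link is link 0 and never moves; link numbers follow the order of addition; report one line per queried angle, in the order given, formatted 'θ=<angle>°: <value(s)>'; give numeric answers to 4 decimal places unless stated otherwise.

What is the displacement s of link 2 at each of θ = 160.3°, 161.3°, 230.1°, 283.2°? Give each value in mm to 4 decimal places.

seg 1 [0°–121.4°] cycloidal, h=15: full span → s += 15 → s = 15.0000
seg 2 [121.4°–155.4°] uniform, h=25: full span → s += 25 → s = 40.0000
seg 3 [155.4°–183.9°] simple-harmonic, h=7: θ=160.3° here. β=4.9, B=28.5. 7/2·(1 − cos(π·0.1719)) = 0.4983 → s = 40.4983
seg 3 [155.4°–183.9°] simple-harmonic, h=7: θ=161.3° here. β=5.9, B=28.5. 7/2·(1 − cos(π·0.2070)) = 0.7145 → s = 40.7145
seg 3 [155.4°–183.9°] simple-harmonic, h=7: full span → s += 7 → s = 47.0000
seg 4 [183.9°–206.1°] dwell: s stays 47.0000
seg 5 [206.1°–290.5°] cycloidal, h=22: θ=230.1° here. β=24, B=84.4. 22·(0.2844 − sin(2π·0.2844)/(2π)) = 2.8358 → s = 49.8358
seg 5 [206.1°–290.5°] cycloidal, h=22: θ=283.2° here. β=77.1, B=84.4. 22·(0.9135 − sin(2π·0.9135)/(2π)) = 21.9077 → s = 68.9077

θ=160.3°: 40.4983
θ=161.3°: 40.7145
θ=230.1°: 49.8358
θ=283.2°: 68.9077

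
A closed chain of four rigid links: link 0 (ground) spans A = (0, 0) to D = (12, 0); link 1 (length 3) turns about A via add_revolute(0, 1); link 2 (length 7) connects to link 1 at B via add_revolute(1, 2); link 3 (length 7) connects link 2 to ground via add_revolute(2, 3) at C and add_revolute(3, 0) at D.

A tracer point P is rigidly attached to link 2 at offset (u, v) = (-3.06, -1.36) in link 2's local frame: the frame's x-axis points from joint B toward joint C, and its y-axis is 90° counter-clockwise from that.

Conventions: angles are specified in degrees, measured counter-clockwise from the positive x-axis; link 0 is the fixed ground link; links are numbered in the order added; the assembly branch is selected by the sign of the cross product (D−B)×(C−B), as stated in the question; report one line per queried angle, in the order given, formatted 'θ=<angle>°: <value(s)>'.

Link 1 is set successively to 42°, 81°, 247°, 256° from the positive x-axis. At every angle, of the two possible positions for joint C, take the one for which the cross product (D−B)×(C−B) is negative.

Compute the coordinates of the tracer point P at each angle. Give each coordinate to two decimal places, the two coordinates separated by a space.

A=(0,0), D=(12.00,0)
θ=42°: B = A + 3.00·(cos42°, sin42°) = (2.2294, 2.0074)
θ=42°: |BD| = 9.9746
θ=42°: circle(B,7.00) ∩ circle(D,7.00): a=4.9873, h=4.9119
θ=42°:   candidates: C₊=(8.1032,5.8151) cross=48.994; C₋=(6.1262,-3.8077) cross=-48.994
θ=42°:   branch - wants cross < 0 → take C=(6.1262,-3.8077) (cross=-48.994)
θ=42°: ex = (C−B)/|BC| = (0.5567,-0.8307); ey = (0.8307,0.5567)
θ=42°: P = B + -3.06·ex + -1.36·ey = (-0.6038,3.7923)
θ=81°: B = A + 3.00·(cos81°, sin81°) = (0.4693, 2.9631)
θ=81°: |BD| = 11.9053
θ=81°: circle(B,7.00) ∩ circle(D,7.00): a=5.9527, h=3.6832
θ=81°:   candidates: C₊=(7.1513,5.0488) cross=43.849; C₋=(5.3180,-2.0857) cross=-43.849
θ=81°:   branch - wants cross < 0 → take C=(5.3180,-2.0857) (cross=-43.849)
θ=81°: ex = (C−B)/|BC| = (0.6927,-0.7213); ey = (0.7213,0.6927)
θ=81°: P = B + -3.06·ex + -1.36·ey = (-2.6312,4.2281)
θ=247°: B = A + 3.00·(cos247°, sin247°) = (-1.1722, -2.7615)
θ=247°: |BD| = 13.4586
θ=247°: circle(B,7.00) ∩ circle(D,7.00): a=6.7293, h=1.9279
θ=247°:   candidates: C₊=(5.0183,0.5061) cross=25.947; C₋=(5.8095,-3.2676) cross=-25.947
θ=247°:   branch - wants cross < 0 → take C=(5.8095,-3.2676) (cross=-25.947)
θ=247°: ex = (C−B)/|BC| = (0.9974,-0.0723); ey = (0.0723,0.9974)
θ=247°: P = B + -3.06·ex + -1.36·ey = (-4.3225,-3.8967)
θ=256°: B = A + 3.00·(cos256°, sin256°) = (-0.7258, -2.9109)
θ=256°: |BD| = 13.0544
θ=256°: circle(B,7.00) ∩ circle(D,7.00): a=6.5272, h=2.5289
θ=256°:   candidates: C₊=(5.0732,1.0098) cross=33.014; C₋=(6.2010,-3.9207) cross=-33.014
θ=256°:   branch - wants cross < 0 → take C=(6.2010,-3.9207) (cross=-33.014)
θ=256°: ex = (C−B)/|BC| = (0.9895,-0.1443); ey = (0.1443,0.9895)
θ=256°: P = B + -3.06·ex + -1.36·ey = (-3.9499,-3.8152)

θ=42°: -0.60 3.79
θ=81°: -2.63 4.23
θ=247°: -4.32 -3.90
θ=256°: -3.95 -3.82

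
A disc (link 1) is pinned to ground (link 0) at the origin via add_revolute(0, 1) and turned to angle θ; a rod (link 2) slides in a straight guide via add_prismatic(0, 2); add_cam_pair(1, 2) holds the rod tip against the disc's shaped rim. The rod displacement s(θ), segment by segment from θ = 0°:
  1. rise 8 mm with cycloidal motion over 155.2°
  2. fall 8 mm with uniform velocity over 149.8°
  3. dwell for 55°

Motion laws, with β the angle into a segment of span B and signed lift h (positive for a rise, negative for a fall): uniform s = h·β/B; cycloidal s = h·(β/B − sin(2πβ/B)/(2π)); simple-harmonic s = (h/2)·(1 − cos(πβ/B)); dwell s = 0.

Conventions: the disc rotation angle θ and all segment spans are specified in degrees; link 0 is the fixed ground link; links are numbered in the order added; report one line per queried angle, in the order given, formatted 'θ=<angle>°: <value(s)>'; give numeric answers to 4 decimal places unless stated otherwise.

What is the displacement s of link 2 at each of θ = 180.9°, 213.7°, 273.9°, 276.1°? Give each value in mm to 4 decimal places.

segment 1 (0° to 155.2°, cycloidal, h = 8) is passed completely: s = 0.0000 + (8) = 8.0000
θ = 180.9° falls in segment 2 (155.2° to 305°, uniform, h = -8): β = 180.9 − 155.2 = 25.7°, B = 149.8°; Δs = -8·25.7/149.8 = -1.3725; s = 8.0000 − 1.3725 = 6.6275
θ = 213.7° falls in segment 2 (155.2° to 305°, uniform, h = -8): β = 213.7 − 155.2 = 58.5°, B = 149.8°; Δs = -8·58.5/149.8 = -3.1242; s = 8.0000 − 3.1242 = 4.8758
θ = 273.9° falls in segment 2 (155.2° to 305°, uniform, h = -8): β = 273.9 − 155.2 = 118.7°, B = 149.8°; Δs = -8·118.7/149.8 = -6.3391; s = 8.0000 − 6.3391 = 1.6609
θ = 276.1° falls in segment 2 (155.2° to 305°, uniform, h = -8): β = 276.1 − 155.2 = 120.9°, B = 149.8°; Δs = -8·120.9/149.8 = -6.4566; s = 8.0000 − 6.4566 = 1.5434

θ=180.9°: 6.6275
θ=213.7°: 4.8758
θ=273.9°: 1.6609
θ=276.1°: 1.5434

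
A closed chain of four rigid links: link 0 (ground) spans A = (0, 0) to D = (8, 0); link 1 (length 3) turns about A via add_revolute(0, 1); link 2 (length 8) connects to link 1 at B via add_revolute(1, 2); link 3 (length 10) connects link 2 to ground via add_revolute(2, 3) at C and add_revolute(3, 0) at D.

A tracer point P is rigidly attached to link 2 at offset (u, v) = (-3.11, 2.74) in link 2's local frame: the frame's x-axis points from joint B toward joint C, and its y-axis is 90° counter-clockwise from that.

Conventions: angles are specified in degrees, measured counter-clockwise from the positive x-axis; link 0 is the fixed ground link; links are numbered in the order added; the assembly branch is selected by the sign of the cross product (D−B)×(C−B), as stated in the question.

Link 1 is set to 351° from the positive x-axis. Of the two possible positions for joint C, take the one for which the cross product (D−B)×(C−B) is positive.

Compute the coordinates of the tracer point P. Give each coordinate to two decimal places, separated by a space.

A=(0,0), D=(8.00,0)
B = A + 3.00·(cos351°, sin351°) = (2.9631, -0.4693)
|BD| = 5.0588
circle(B,8.00) ∩ circle(D,10.00): a=-1.0288, h=7.9336
  candidates: C₊=(1.2027,7.3346) cross=40.134; C₋=(2.6747,-8.4641) cross=-40.134
  branch + wants cross > 0 → take C=(1.2027,7.3346) (cross=40.134)
ex = (C−B)/|BC| = (-0.2200,0.9755); ey = (-0.9755,-0.2200)
P = B + -3.11·ex + 2.74·ey = (0.9746,-4.1060)

0.97 -4.11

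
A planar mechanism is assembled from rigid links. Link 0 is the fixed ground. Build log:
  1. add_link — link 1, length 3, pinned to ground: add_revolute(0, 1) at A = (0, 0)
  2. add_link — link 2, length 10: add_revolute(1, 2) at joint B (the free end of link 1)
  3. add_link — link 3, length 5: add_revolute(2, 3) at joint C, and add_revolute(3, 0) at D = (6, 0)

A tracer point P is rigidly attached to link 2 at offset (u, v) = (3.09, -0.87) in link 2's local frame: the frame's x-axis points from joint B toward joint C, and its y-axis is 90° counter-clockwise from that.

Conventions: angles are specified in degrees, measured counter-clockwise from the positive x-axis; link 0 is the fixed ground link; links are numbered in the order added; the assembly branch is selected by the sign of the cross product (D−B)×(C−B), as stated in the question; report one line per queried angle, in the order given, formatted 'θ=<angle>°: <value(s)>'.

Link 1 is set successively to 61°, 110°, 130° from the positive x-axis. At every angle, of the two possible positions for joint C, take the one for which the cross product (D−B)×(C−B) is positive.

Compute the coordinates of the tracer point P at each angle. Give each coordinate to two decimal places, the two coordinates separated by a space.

A=(0,0), D=(6.00,0)
θ=61°: B = A + 3.00·(cos61°, sin61°) = (1.4544, 2.6239)
θ=61°: |BD| = 5.2485
θ=61°: circle(B,10.00) ∩ circle(D,5.00): a=9.7691, h=2.1363
θ=61°:   candidates: C₊=(10.9832,-0.4098) cross=11.213; C₋=(8.8472,-4.1102) cross=-11.213
θ=61°:   branch + wants cross > 0 → take C=(10.9832,-0.4098) (cross=11.213)
θ=61°: ex = (C−B)/|BC| = (0.9529,-0.3034); ey = (0.3034,0.9529)
θ=61°: P = B + 3.09·ex + -0.87·ey = (4.1349,0.8575)
θ=110°: B = A + 3.00·(cos110°, sin110°) = (-1.0261, 2.8191)
θ=110°: |BD| = 7.5705
θ=110°: circle(B,10.00) ∩ circle(D,5.00): a=8.7387, h=4.8616
θ=110°:   candidates: C₊=(8.8945,4.0770) cross=36.805; C₋=(5.2738,-4.9470) cross=-36.805
θ=110°:   branch + wants cross > 0 → take C=(8.8945,4.0770) (cross=36.805)
θ=110°: ex = (C−B)/|BC| = (0.9921,0.1258); ey = (-0.1258,0.9921)
θ=110°: P = B + 3.09·ex + -0.87·ey = (2.1488,2.3447)
θ=130°: B = A + 3.00·(cos130°, sin130°) = (-1.9284, 2.2981)
θ=130°: |BD| = 8.2547
θ=130°: circle(B,10.00) ∩ circle(D,5.00): a=8.6702, h=4.9827
θ=130°:   candidates: C₊=(7.7863,4.6700) cross=41.131; C₋=(5.0119,-4.9014) cross=-41.131
θ=130°:   branch + wants cross > 0 → take C=(7.7863,4.6700) (cross=41.131)
θ=130°: ex = (C−B)/|BC| = (0.9715,0.2372); ey = (-0.2372,0.9715)
θ=130°: P = B + 3.09·ex + -0.87·ey = (1.2798,2.1859)

θ=61°: 4.13 0.86
θ=110°: 2.15 2.34
θ=130°: 1.28 2.19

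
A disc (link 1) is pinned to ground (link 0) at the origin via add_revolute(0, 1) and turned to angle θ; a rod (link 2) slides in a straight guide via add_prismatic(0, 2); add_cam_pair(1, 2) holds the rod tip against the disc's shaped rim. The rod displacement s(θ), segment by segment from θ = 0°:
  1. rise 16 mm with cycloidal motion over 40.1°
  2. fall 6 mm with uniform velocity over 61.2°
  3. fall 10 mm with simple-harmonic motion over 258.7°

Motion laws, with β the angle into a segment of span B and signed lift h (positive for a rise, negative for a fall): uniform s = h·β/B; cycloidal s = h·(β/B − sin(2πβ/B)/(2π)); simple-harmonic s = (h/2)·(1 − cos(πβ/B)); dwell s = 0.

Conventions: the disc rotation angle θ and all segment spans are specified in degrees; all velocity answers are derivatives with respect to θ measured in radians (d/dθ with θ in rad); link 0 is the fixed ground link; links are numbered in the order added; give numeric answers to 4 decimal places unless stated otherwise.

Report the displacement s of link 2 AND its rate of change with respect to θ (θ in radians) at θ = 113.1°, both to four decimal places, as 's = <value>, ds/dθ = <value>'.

segment 1 (0° to 40.1°, cycloidal, h = 16) is passed completely: s = 0.0000 + (16) = 16.0000
segment 2 (40.1° to 101.3°, uniform, h = -6) is passed completely: s = 16.0000 + (-6) = 10.0000
θ = 113.1° falls in segment 3 (101.3° to 360°, simple-harmonic, h = -10): β = 113.1 − 101.3 = 11.8°, B = 258.7°; Δs = -10/2·(1 − cos(π·0.0456)) = -0.0512; s = 10.0000 − 0.0512 = 9.9488
velocity in seg [101.3°–360°] (simple-harmonic), θ in radians: β = 11.8° = 0.2059 rad, B = 258.7° = 4.5152 rad; ds/dθ = (πh/(2B)) sin(πβ/B) = (π·(-10)/(2·4.5152)) sin(π·0.0456) = -0.496814 mm/rad

s = 9.9488, ds/dθ = -0.4968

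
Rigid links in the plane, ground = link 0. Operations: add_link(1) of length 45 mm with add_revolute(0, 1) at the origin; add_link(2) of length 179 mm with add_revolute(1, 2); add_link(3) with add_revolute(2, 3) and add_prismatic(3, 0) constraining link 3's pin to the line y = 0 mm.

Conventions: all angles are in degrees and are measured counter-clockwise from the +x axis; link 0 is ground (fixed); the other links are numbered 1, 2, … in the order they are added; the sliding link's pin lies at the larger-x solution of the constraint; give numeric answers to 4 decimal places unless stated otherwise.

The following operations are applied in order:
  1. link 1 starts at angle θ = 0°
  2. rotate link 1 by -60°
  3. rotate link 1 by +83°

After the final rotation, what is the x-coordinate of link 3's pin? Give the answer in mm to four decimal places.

geometry: r = 45 mm, L = 179 mm, e = 0 mm; θ starts at 0°
rotate link 1 by -60°: θ ← 0° -60° = -60°
rotate link 1 by +83°: θ ← -60° +83° = 23°
crank pin P = (r cos θ, r sin θ) = (41.422718, 17.582901)
h = r sin θ − e = 17.582901 − 0 = 17.582901
x = r cos θ + √(L² − h²) = 41.422718 + 178.134336 = 219.557054

219.5571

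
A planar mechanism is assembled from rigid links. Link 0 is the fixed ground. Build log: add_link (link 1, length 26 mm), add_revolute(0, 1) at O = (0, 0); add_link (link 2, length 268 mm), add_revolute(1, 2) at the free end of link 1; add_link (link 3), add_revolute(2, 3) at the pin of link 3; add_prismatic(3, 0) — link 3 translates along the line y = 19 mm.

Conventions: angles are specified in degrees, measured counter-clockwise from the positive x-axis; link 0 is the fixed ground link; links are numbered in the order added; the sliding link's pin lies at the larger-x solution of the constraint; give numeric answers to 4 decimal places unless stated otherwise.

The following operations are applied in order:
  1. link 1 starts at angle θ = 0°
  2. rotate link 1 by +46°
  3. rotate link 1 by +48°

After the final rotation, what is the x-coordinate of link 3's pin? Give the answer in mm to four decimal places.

geometry: r = 26 mm, L = 268 mm, e = 19 mm; θ starts at 0°
rotate link 1 by +46°: θ ← 0° +46° = 46°
rotate link 1 by +48°: θ ← 46° +48° = 94°
crank pin P = (r cos θ, r sin θ) = (-1.813668, 25.936665)
h = r sin θ − e = 25.936665 − 19 = 6.936665
x = r cos θ + √(L² − h²) = -1.813668 + 267.910214 = 266.096546

266.0965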